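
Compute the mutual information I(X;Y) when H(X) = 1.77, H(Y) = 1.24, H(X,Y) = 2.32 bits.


I(X;Y) = H(X) + H(Y) - H(X,Y) = 1.77 + 1.24 - 2.32 = 0.69

0.69 bits


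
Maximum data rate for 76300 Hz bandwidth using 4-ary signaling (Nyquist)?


Rate = 2 * B * log2(M) = 2 * 76300 * 2.0 = 305200.0

305200.0 bps


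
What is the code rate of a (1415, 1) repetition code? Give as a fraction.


Rate = k/n = 1/1415

1/1415


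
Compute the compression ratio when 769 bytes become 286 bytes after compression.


Ratio = original / compressed = 769 / 286 = 2.6888

2.6888


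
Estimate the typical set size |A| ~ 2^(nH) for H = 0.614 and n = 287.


log2|A_typical| = nH = 287 * 0.614 = 176.218, so |A_typical| ~ 2^176.218 = 1.114e+53

1.114e+53


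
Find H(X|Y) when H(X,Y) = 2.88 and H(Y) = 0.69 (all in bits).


H(X|Y) = H(X,Y) - H(Y) = 2.88 - 0.69 = 2.19

2.19 bits


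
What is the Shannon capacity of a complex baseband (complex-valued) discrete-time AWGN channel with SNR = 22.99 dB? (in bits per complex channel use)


SNR_linear = 10^(22.99/10) = 199.0673; C = log2(1 + SNR_linear) = log2(1 + 199.0673) = 7.6443

7.6443 bits/channel use


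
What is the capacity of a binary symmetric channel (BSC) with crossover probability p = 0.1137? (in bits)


H(p) = -p*log2(p) - (1-p)*log2(1-p) = -0.1137*log2(0.1137) - 0.8863*log2(0.8863) = 0.356642 + 0.154334 = 0.511. C = 1 - H(p) = 1 - 0.511 = 0.489

0.489 bits


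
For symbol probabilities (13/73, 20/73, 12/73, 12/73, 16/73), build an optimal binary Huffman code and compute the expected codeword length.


Huffman construction (repeatedly merge the two least-probable nodes; each merge adds 1 bit to every symbol beneath it): 12/73 + 12/73 = 24/73; 13/73 + 16/73 = 29/73; 20/73 + 24/73 = 44/73; 29/73 + 44/73 = 1. Resulting codeword lengths (in the order the probabilities were given): (2, 2, 3, 3, 2). L_avg = sum(p_i * l_i) = 13/73*2 + 20/73*2 + 12/73*3 + 12/73*3 + 16/73*2 = 170/73 = 2.3288

2.3288 bits


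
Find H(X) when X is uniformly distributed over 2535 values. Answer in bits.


H = log2(n) = log2(2535) = 11.3078

11.3078 bits


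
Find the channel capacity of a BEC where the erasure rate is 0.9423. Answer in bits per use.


C = 1 - epsilon = 1 - 0.9423 = 0.0577

0.0577 bits


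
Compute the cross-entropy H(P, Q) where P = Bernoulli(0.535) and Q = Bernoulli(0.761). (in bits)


H(P,Q) = -p*log2(q) - (1-p)*log2(1-q). -0.535*log2(0.761) = 0.210807; -0.465*log2(0.239) = 0.960187. H(P,Q) = 0.210807 + 0.960187 = 1.171

1.171 bits


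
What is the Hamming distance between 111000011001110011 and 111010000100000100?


Count differing positions: . . . . ^ . . ^ ^ ^ . ^ ^ ^ . ^ ^ ^ = 10 differences

10


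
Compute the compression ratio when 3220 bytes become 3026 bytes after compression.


Ratio = original / compressed = 3220 / 3026 = 1.0641

1.0641


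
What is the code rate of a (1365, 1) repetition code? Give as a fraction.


Rate = k/n = 1/1365

1/1365


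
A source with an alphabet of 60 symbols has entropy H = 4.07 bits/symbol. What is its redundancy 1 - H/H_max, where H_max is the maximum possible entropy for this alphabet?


H_max = log2(K) = log2(60) = 5.9069 bits/symbol. Redundancy = 1 - H/H_max = 1 - 4.07/5.9069 = 1 - 0.689 = 0.311

0.311


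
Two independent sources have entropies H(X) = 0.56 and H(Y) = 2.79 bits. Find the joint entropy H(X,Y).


For independent variables, H(X,Y) = H(X) + H(Y) = 0.56 + 2.79 = 3.35

3.35 bits


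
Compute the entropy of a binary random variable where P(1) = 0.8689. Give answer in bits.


H = -p*log2(p) - (1-p)*log2(1-p). -0.8689*log2(0.8689) = 0.176159; -0.1311*log2(0.1311) = 0.384288. H = 0.176159 + 0.384288 = 0.5604

0.5604 bits


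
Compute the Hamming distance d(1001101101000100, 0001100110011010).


Count differing positions: ^ . . . . . ^ . ^ ^ . ^ ^ ^ ^ . = 8 differences

8


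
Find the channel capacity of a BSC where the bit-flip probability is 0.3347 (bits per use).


H(p) = -p*log2(p) - (1-p)*log2(1-p) = -0.3347*log2(0.3347) - 0.6653*log2(0.6653) = 0.528511 + 0.391145 = 0.9197. C = 1 - H(p) = 1 - 0.9197 = 0.0803

0.0803 bits


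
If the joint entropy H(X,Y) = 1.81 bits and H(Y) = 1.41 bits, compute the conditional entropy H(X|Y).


H(X|Y) = H(X,Y) - H(Y) = 1.81 - 1.41 = 0.4

0.4 bits


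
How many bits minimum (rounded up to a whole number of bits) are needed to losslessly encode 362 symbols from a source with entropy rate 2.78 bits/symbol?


Minimum bits >= n * H = 362 * 2.78 = 1006.36, rounded up to a whole number of bits = 1007

1007 bits


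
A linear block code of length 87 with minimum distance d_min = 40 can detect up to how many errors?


Detection capability = d_min - 1 = 40 - 1 = 39

39 errors


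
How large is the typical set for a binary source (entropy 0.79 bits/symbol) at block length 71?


log2|A_typical| = nH = 71 * 0.79 = 56.09, so |A_typical| ~ 2^56.09 = 7.670e+16

7.670e+16


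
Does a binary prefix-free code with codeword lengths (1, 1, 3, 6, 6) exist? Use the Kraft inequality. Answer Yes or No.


Kraft sum = sum(2^(-l_i)) = 1.1562, need <= 1. Result: violated (a binary prefix-free code with these lengths cannot exist)

No


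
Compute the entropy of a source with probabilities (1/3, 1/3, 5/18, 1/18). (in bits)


H = -sum(p_i * log2(p_i)). Terms: -(1/3)*log2(1/3) = 0.528321; -(1/3)*log2(1/3) = 0.528321; -(5/18)*log2(5/18) = 0.513332; -(1/18)*log2(1/18) = 0.231663. H = 0.528321 + 0.528321 + 0.513332 + 0.231663 = 1.8016

1.8016 bits


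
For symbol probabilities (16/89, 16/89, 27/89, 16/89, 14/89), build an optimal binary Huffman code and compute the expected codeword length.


Huffman construction (repeatedly merge the two least-probable nodes; each merge adds 1 bit to every symbol beneath it): 14/89 + 16/89 = 30/89; 16/89 + 16/89 = 32/89; 27/89 + 30/89 = 57/89; 32/89 + 57/89 = 1. Resulting codeword lengths (in the order the probabilities were given): (3, 2, 2, 2, 3). L_avg = sum(p_i * l_i) = 16/89*3 + 16/89*2 + 27/89*2 + 16/89*2 + 14/89*3 = 208/89 = 2.3371

2.3371 bits


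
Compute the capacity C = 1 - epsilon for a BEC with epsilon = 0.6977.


C = 1 - epsilon = 1 - 0.6977 = 0.3023

0.3023 bits


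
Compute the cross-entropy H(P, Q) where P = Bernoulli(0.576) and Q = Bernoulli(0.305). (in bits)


H(P,Q) = -p*log2(q) - (1-p)*log2(1-q). -0.576*log2(0.305) = 0.986756; -0.424*log2(0.695) = 0.222564. H(P,Q) = 0.986756 + 0.222564 = 1.2093

1.2093 bits


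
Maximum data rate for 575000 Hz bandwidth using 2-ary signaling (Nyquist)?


Rate = 2 * B * log2(M) = 2 * 575000 * 1.0 = 1150000.0

1150000.0 bps


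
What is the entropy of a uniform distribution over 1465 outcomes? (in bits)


H = log2(n) = log2(1465) = 10.5167

10.5167 bits


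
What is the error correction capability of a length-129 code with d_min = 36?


Correction capability = floor((d-1)/2) = floor((36-1)/2) = 17

17 errors


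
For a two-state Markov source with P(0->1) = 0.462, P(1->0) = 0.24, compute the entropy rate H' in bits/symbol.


Stationary distribution: pi_0 = p10/(p01+p10) = 0.3419, pi_1 = 0.6581. Entropy rate H' = pi_0*H(p01) + pi_1*H(p10) = 0.3419*0.9958 + 0.6581*0.795 = 0.8637

0.8637 bits/symbol


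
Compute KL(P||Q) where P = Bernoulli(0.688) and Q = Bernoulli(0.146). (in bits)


KL = p*log2(p/q) + (1-p)*log2((1-p)/(1-q)) = 0.688*log2(0.688/0.146) + 0.312*log2(0.312/0.854) = 1.0854

1.0854 bits


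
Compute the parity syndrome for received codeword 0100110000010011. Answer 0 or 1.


Syndrome = XOR of all bits = 0 XOR 1 XOR 0 XOR 0 XOR 1 XOR 1 XOR 0 XOR 0 XOR 0 XOR 0 XOR 0 XOR 1 XOR 0 XOR 0 XOR 1 XOR 1 = 0

0


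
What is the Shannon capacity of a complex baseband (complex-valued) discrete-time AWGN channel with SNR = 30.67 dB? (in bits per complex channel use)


SNR_linear = 10^(30.67/10) = 1166.8096; C = log2(1 + SNR_linear) = log2(1 + 1166.8096) = 10.1896

10.1896 bits/channel use


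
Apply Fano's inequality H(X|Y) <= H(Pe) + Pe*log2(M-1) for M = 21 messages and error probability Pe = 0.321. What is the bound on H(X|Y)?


H(Pe) = -Pe*log2(Pe) - (1-Pe)*log2(1-Pe) = -0.321*log2(0.321) - 0.679*log2(0.679) = 0.526233 + 0.379233 = 0.9055. Pe*log2(M-1) = 0.321*log2(20) = 1.387339. Bound = H(Pe) + Pe*log2(M-1) = 0.526233 + 0.379233 + 1.387339 = 2.2928

2.2928 bits


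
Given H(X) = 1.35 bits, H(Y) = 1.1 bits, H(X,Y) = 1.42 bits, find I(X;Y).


I(X;Y) = H(X) + H(Y) - H(X,Y) = 1.35 + 1.1 - 1.42 = 1.03

1.03 bits


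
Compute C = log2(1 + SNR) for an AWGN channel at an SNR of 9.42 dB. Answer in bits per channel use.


SNR_linear = 10^(9.42/10) = 8.7498; C = log2(1 + SNR_linear) = log2(1 + 8.7498) = 3.2854

3.2854 bits/channel use


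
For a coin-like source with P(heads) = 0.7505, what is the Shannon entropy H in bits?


H = -p*log2(p) - (1-p)*log2(1-p). -0.7505*log2(0.7505) = 0.310764; -0.2495*log2(0.2495) = 0.499721. H = 0.310764 + 0.499721 = 0.8105

0.8105 bits


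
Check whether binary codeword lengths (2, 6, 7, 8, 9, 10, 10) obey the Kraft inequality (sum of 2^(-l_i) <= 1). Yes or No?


Kraft sum = sum(2^(-l_i)) = 0.2812, need <= 1. Result: satisfied (a binary prefix-free code with these lengths exists)

Yes


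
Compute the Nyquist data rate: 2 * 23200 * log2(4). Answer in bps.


Rate = 2 * B * log2(M) = 2 * 23200 * 2.0 = 92800.0

92800.0 bps


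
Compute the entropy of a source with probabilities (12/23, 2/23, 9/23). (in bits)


H = -sum(p_i * log2(p_i)). Terms: -(12/23)*log2(12/23) = 0.489704; -(2/23)*log2(2/23) = 0.306397; -(9/23)*log2(9/23) = 0.529684. H = 0.489704 + 0.306397 + 0.529684 = 1.3258

1.3258 bits


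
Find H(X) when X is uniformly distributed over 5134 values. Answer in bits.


H = log2(n) = log2(5134) = 12.3259

12.3259 bits


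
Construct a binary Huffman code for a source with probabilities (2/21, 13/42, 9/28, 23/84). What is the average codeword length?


Huffman construction (repeatedly merge the two least-probable nodes; each merge adds 1 bit to every symbol beneath it): 2/21 + 23/84 = 31/84; 13/42 + 9/28 = 53/84; 31/84 + 53/84 = 1. Resulting codeword lengths (in the order the probabilities were given): (2, 2, 2, 2). L_avg = sum(p_i * l_i) = 2/21*2 + 13/42*2 + 9/28*2 + 23/84*2 = 2

2.0 bits


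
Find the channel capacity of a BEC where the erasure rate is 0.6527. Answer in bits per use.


C = 1 - epsilon = 1 - 0.6527 = 0.3473

0.3473 bits


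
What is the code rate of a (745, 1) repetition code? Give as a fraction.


Rate = k/n = 1/745

1/745


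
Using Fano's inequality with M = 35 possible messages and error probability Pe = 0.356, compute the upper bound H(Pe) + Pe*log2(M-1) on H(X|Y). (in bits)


H(Pe) = -Pe*log2(Pe) - (1-Pe)*log2(1-Pe) = -0.356*log2(0.356) - 0.644*log2(0.644) = 0.530458 + 0.408855 = 0.9393. Pe*log2(M-1) = 0.356*log2(34) = 1.811137. Bound = H(Pe) + Pe*log2(M-1) = 0.530458 + 0.408855 + 1.811137 = 2.7504

2.7504 bits


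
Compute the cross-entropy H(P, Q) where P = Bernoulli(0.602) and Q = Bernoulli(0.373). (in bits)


H(P,Q) = -p*log2(q) - (1-p)*log2(1-q). -0.602*log2(0.373) = 0.856497; -0.398*log2(0.627) = 0.268038. H(P,Q) = 0.856497 + 0.268038 = 1.1245

1.1245 bits


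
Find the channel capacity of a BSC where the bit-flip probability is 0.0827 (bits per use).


H(p) = -p*log2(p) - (1-p)*log2(1-p) = -0.0827*log2(0.0827) - 0.9173*log2(0.9173) = 0.297387 + 0.114235 = 0.4116. C = 1 - H(p) = 1 - 0.4116 = 0.5884

0.5884 bits


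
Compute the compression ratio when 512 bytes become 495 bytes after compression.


Ratio = original / compressed = 512 / 495 = 1.0343

1.0343


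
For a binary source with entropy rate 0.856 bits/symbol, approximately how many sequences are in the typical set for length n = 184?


log2|A_typical| = nH = 184 * 0.856 = 157.504, so |A_typical| ~ 2^157.504 = 2.591e+47

2.591e+47


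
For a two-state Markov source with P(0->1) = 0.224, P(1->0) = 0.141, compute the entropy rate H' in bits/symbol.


Stationary distribution: pi_0 = p10/(p01+p10) = 0.3863, pi_1 = 0.6137. Entropy rate H' = pi_0*H(p01) + pi_1*H(p10) = 0.3863*0.7674 + 0.6137*0.5869 = 0.6566

0.6566 bits/symbol


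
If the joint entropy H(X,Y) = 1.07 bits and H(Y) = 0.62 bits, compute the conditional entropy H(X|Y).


H(X|Y) = H(X,Y) - H(Y) = 1.07 - 0.62 = 0.45

0.45 bits


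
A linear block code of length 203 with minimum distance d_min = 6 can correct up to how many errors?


Correction capability = floor((d-1)/2) = floor((6-1)/2) = 2

2 errors


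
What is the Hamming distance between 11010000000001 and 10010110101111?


Count differing positions: . ^ . . . ^ ^ . ^ . ^ ^ ^ . = 7 differences

7


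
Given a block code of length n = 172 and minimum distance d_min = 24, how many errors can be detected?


Detection capability = d_min - 1 = 24 - 1 = 23

23 errors


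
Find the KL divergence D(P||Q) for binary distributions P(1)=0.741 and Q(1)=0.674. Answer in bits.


KL = p*log2(p/q) + (1-p)*log2((1-p)/(1-q)) = 0.741*log2(0.741/0.674) + 0.259*log2(0.259/0.326) = 0.0153

0.0153 bits


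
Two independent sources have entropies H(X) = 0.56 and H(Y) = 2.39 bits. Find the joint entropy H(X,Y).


For independent variables, H(X,Y) = H(X) + H(Y) = 0.56 + 2.39 = 2.95

2.95 bits


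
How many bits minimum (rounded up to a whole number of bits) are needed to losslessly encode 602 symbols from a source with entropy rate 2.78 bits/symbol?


Minimum bits >= n * H = 602 * 2.78 = 1673.56, rounded up to a whole number of bits = 1674

1674 bits


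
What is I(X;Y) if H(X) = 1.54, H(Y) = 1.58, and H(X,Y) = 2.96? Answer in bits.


I(X;Y) = H(X) + H(Y) - H(X,Y) = 1.54 + 1.58 - 2.96 = 0.16

0.16 bits


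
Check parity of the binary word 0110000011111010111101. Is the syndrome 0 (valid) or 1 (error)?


Syndrome = XOR of all bits = 0 XOR 1 XOR 1 XOR 0 XOR 0 XOR 0 XOR 0 XOR 0 XOR 1 XOR 1 XOR 1 XOR 1 XOR 1 XOR 0 XOR 1 XOR 0 XOR 1 XOR 1 XOR 1 XOR 1 XOR 0 XOR 1 = 1

1


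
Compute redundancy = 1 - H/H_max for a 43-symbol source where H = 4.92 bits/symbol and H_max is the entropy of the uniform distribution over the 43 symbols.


H_max = log2(K) = log2(43) = 5.4263 bits/symbol. Redundancy = 1 - H/H_max = 1 - 4.92/5.4263 = 1 - 0.9067 = 0.0933

0.0933


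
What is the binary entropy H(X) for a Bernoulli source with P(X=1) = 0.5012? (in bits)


H = -p*log2(p) - (1-p)*log2(1-p). -0.5012*log2(0.5012) = 0.499467; -0.4988*log2(0.4988) = 0.500529. H = 0.499467 + 0.500529 = 1.0

1.0 bits


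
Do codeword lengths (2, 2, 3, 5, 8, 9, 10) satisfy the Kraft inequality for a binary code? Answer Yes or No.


Kraft sum = sum(2^(-l_i)) = 0.6631, need <= 1. Result: satisfied (a binary prefix-free code with these lengths exists)

Yes


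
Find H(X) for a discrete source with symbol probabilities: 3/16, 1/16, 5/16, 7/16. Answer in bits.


H = -sum(p_i * log2(p_i)). Terms: -(3/16)*log2(3/16) = 0.452820; -(1/16)*log2(1/16) = 0.250000; -(5/16)*log2(5/16) = 0.524397; -(7/16)*log2(7/16) = 0.521782. H = 0.452820 + 0.250000 + 0.524397 + 0.521782 = 1.749

1.749 bits


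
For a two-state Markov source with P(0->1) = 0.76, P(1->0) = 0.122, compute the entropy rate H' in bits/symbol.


Stationary distribution: pi_0 = p10/(p01+p10) = 0.1383, pi_1 = 0.8617. Entropy rate H' = pi_0*H(p01) + pi_1*H(p10) = 0.1383*0.795 + 0.8617*0.5351 = 0.571

0.571 bits/symbol


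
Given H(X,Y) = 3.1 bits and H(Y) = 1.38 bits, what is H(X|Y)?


H(X|Y) = H(X,Y) - H(Y) = 3.1 - 1.38 = 1.72

1.72 bits


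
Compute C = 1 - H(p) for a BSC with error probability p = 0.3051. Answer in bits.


H(p) = -p*log2(p) - (1-p)*log2(1-p) = -0.3051*log2(0.3051) - 0.6949*log2(0.6949) = 0.522528 + 0.364908 = 0.8874. C = 1 - H(p) = 1 - 0.8874 = 0.1126

0.1126 bits


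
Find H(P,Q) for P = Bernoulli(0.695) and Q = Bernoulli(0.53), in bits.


H(P,Q) = -p*log2(q) - (1-p)*log2(1-q). -0.695*log2(0.53) = 0.636575; -0.305*log2(0.47) = 0.332227. H(P,Q) = 0.636575 + 0.332227 = 0.9688

0.9688 bits


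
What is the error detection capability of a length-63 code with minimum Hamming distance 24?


Detection capability = d_min - 1 = 24 - 1 = 23

23 errors


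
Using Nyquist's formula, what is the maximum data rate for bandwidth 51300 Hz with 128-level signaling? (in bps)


Rate = 2 * B * log2(M) = 2 * 51300 * 7.0 = 718200.0

718200.0 bps


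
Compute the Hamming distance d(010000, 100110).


Count differing positions: ^ ^ . ^ ^ . = 4 differences

4


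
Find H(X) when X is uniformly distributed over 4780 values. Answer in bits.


H = log2(n) = log2(4780) = 12.2228

12.2228 bits


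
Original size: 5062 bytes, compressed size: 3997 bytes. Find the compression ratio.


Ratio = original / compressed = 5062 / 3997 = 1.2664

1.2664


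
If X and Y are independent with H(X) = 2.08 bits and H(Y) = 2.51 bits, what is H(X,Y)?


For independent variables, H(X,Y) = H(X) + H(Y) = 2.08 + 2.51 = 4.59

4.59 bits


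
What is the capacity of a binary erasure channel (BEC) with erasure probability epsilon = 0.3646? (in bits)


C = 1 - epsilon = 1 - 0.3646 = 0.6354

0.6354 bits


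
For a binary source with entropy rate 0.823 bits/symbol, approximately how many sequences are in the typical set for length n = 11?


log2|A_typical| = nH = 11 * 0.823 = 9.053, so |A_typical| ~ 2^9.053 = 5.312e+02

5.312e+02


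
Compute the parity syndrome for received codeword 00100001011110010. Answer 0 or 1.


Syndrome = XOR of all bits = 0 XOR 0 XOR 1 XOR 0 XOR 0 XOR 0 XOR 0 XOR 1 XOR 0 XOR 1 XOR 1 XOR 1 XOR 1 XOR 0 XOR 0 XOR 1 XOR 0 = 1

1


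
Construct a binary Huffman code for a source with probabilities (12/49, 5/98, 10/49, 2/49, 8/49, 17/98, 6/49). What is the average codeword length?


Huffman construction (repeatedly merge the two least-probable nodes; each merge adds 1 bit to every symbol beneath it): 2/49 + 5/98 = 9/98; 9/98 + 6/49 = 3/14; 8/49 + 17/98 = 33/98; 10/49 + 3/14 = 41/98; 12/49 + 33/98 = 57/98; 41/98 + 57/98 = 1. Resulting codeword lengths (in the order the probabilities were given): (2, 4, 2, 4, 3, 3, 3). L_avg = sum(p_i * l_i) = 12/49*2 + 5/98*4 + 10/49*2 + 2/49*4 + 8/49*3 + 17/98*3 + 6/49*3 = 37/14 = 2.6429

2.6429 bits


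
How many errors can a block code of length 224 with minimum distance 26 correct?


Correction capability = floor((d-1)/2) = floor((26-1)/2) = 12

12 errors


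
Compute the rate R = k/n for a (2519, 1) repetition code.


Rate = k/n = 1/2519

1/2519


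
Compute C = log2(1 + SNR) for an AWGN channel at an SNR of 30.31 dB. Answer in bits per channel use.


SNR_linear = 10^(30.31/10) = 1073.9894; C = log2(1 + SNR_linear) = log2(1 + 1073.9894) = 10.0701

10.0701 bits/channel use


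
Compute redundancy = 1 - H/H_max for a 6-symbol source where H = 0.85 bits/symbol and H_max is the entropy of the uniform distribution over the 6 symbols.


H_max = log2(K) = log2(6) = 2.585 bits/symbol. Redundancy = 1 - H/H_max = 1 - 0.85/2.585 = 1 - 0.3288 = 0.6712

0.6712


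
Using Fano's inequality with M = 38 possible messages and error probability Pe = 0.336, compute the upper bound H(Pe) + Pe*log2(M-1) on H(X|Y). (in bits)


H(Pe) = -Pe*log2(Pe) - (1-Pe)*log2(1-Pe) = -0.336*log2(0.336) - 0.664*log2(0.664) = 0.528685 + 0.392255 = 0.9209. Pe*log2(M-1) = 0.336*log2(37) = 1.750376. Bound = H(Pe) + Pe*log2(M-1) = 0.528685 + 0.392255 + 1.750376 = 2.6713

2.6713 bits


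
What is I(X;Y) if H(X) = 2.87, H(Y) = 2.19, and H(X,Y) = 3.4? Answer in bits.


I(X;Y) = H(X) + H(Y) - H(X,Y) = 2.87 + 2.19 - 3.4 = 1.66

1.66 bits


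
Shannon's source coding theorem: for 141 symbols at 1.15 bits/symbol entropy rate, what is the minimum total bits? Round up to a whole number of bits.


Minimum bits >= n * H = 141 * 1.15 = 162.15, rounded up to a whole number of bits = 163

163 bits


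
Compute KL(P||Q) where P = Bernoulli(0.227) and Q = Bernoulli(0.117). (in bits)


KL = p*log2(p/q) + (1-p)*log2((1-p)/(1-q)) = 0.227*log2(0.227/0.117) + 0.773*log2(0.773/0.883) = 0.0687

0.0687 bits


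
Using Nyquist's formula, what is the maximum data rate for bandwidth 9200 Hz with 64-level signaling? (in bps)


Rate = 2 * B * log2(M) = 2 * 9200 * 6.0 = 110400.0

110400.0 bps


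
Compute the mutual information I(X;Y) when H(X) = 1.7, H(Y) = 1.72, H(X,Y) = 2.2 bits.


I(X;Y) = H(X) + H(Y) - H(X,Y) = 1.7 + 1.72 - 2.2 = 1.22

1.22 bits


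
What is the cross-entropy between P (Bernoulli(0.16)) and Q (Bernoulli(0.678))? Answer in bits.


H(P,Q) = -p*log2(q) - (1-p)*log2(1-q). -0.16*log2(0.678) = 0.089703; -0.84*log2(0.322) = 1.373289. H(P,Q) = 0.089703 + 1.373289 = 1.463

1.463 bits


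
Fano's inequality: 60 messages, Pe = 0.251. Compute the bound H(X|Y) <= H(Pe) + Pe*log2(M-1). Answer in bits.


H(Pe) = -Pe*log2(Pe) - (1-Pe)*log2(1-Pe) = -0.251*log2(0.251) - 0.749*log2(0.749) = 0.500554 + 0.312305 = 0.8129. Pe*log2(M-1) = 0.251*log2(59) = 1.476543. Bound = H(Pe) + Pe*log2(M-1) = 0.500554 + 0.312305 + 1.476543 = 2.2894

2.2894 bits


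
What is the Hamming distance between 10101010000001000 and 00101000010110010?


Count differing positions: ^ . . . . . ^ . . ^ . ^ ^ ^ . ^ . = 7 differences

7


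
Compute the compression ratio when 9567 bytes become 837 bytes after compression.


Ratio = original / compressed = 9567 / 837 = 11.4301

11.4301


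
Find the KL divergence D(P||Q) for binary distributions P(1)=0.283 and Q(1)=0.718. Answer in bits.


KL = p*log2(p/q) + (1-p)*log2((1-p)/(1-q)) = 0.283*log2(0.283/0.718) + 0.717*log2(0.717/0.282) = 0.5852

0.5852 bits


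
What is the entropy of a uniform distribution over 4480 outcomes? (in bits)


H = log2(n) = log2(4480) = 12.1293

12.1293 bits


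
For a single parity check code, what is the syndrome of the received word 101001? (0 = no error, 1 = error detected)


Syndrome = XOR of all bits = 1 XOR 0 XOR 1 XOR 0 XOR 0 XOR 1 = 1

1


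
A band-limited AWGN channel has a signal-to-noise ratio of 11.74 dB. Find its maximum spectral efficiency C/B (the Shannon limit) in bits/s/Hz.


SNR_linear = 10^(11.74/10) = 14.9279; C/B = log2(1 + SNR_linear) = log2(1 + 14.9279) = 3.9935

3.9935 bits/s/Hz


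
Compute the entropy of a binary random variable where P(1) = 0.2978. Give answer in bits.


H = -p*log2(p) - (1-p)*log2(1-p). -0.2978*log2(0.2978) = 0.520431; -0.7022*log2(0.7022) = 0.358154. H = 0.520431 + 0.358154 = 0.8786

0.8786 bits


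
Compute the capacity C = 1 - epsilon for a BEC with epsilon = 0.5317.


C = 1 - epsilon = 1 - 0.5317 = 0.4683

0.4683 bits


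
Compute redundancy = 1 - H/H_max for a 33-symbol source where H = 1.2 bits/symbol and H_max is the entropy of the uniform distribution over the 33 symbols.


H_max = log2(K) = log2(33) = 5.0444 bits/symbol. Redundancy = 1 - H/H_max = 1 - 1.2/5.0444 = 1 - 0.2379 = 0.7621

0.7621


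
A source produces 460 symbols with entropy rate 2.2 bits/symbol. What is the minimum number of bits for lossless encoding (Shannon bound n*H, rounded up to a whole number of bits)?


Minimum bits >= n * H = 460 * 2.2 = 1012.0, rounded up to a whole number of bits = 1012

1012 bits


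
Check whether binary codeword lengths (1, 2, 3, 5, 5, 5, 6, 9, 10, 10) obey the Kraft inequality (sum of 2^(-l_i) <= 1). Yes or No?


Kraft sum = sum(2^(-l_i)) = 0.9883, need <= 1. Result: satisfied (a binary prefix-free code with these lengths exists)

Yes


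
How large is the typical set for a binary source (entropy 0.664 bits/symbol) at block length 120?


log2|A_typical| = nH = 120 * 0.664 = 79.68, so |A_typical| ~ 2^79.68 = 9.684e+23

9.684e+23


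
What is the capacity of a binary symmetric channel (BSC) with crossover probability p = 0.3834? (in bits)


H(p) = -p*log2(p) - (1-p)*log2(1-p) = -0.3834*log2(0.3834) - 0.6166*log2(0.6166) = 0.530272 + 0.430136 = 0.9604. C = 1 - H(p) = 1 - 0.9604 = 0.0396

0.0396 bits


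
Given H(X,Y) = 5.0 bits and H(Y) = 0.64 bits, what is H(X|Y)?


H(X|Y) = H(X,Y) - H(Y) = 5.0 - 0.64 = 4.36

4.36 bits


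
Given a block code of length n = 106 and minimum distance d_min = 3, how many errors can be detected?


Detection capability = d_min - 1 = 3 - 1 = 2

2 errors


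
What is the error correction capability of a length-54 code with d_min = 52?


Correction capability = floor((d-1)/2) = floor((52-1)/2) = 25

25 errors


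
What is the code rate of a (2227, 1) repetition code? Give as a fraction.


Rate = k/n = 1/2227

1/2227


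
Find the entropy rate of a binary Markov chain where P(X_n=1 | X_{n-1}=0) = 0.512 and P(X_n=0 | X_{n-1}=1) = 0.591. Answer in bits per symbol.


Stationary distribution: pi_0 = p10/(p01+p10) = 0.5358, pi_1 = 0.4642. Entropy rate H' = pi_0*H(p01) + pi_1*H(p10) = 0.5358*0.9996 + 0.4642*0.976 = 0.9886

0.9886 bits/symbol


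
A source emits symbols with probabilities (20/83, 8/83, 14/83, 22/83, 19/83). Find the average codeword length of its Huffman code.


Huffman construction (repeatedly merge the two least-probable nodes; each merge adds 1 bit to every symbol beneath it): 8/83 + 14/83 = 22/83; 19/83 + 20/83 = 39/83; 22/83 + 22/83 = 44/83; 39/83 + 44/83 = 1. Resulting codeword lengths (in the order the probabilities were given): (2, 3, 3, 2, 2). L_avg = sum(p_i * l_i) = 20/83*2 + 8/83*3 + 14/83*3 + 22/83*2 + 19/83*2 = 188/83 = 2.2651

2.2651 bits


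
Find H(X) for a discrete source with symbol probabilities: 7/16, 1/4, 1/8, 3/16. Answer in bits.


H = -sum(p_i * log2(p_i)). Terms: -(7/16)*log2(7/16) = 0.521782; -(1/4)*log2(1/4) = 0.500000; -(1/8)*log2(1/8) = 0.375000; -(3/16)*log2(3/16) = 0.452820. H = 0.521782 + 0.500000 + 0.375000 + 0.452820 = 1.8496

1.8496 bits


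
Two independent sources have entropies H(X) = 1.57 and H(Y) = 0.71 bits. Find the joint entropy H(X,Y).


For independent variables, H(X,Y) = H(X) + H(Y) = 1.57 + 0.71 = 2.28

2.28 bits


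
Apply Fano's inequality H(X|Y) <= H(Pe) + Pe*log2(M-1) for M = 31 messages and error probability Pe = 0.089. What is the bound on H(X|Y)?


H(Pe) = -Pe*log2(Pe) - (1-Pe)*log2(1-Pe) = -0.089*log2(0.089) - 0.911*log2(0.911) = 0.310615 + 0.122509 = 0.4331. Pe*log2(M-1) = 0.089*log2(30) = 0.436713. Bound = H(Pe) + Pe*log2(M-1) = 0.310615 + 0.122509 + 0.436713 = 0.8698

0.8698 bits


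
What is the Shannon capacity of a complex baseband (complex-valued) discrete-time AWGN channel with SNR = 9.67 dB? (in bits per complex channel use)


SNR_linear = 10^(9.67/10) = 9.2683; C = log2(1 + SNR_linear) = log2(1 + 9.2683) = 3.3601

3.3601 bits/channel use


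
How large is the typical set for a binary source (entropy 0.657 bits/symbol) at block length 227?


log2|A_typical| = nH = 227 * 0.657 = 149.139, so |A_typical| ~ 2^149.139 = 7.858e+44

7.858e+44


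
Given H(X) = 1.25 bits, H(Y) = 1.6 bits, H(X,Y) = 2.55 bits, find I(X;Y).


I(X;Y) = H(X) + H(Y) - H(X,Y) = 1.25 + 1.6 - 2.55 = 0.3

0.3 bits


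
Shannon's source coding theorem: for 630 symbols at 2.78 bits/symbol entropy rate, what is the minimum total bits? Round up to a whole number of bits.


Minimum bits >= n * H = 630 * 2.78 = 1751.4, rounded up to a whole number of bits = 1752

1752 bits


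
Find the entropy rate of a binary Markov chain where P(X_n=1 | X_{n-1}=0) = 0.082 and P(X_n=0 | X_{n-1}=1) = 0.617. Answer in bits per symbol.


Stationary distribution: pi_0 = p10/(p01+p10) = 0.8827, pi_1 = 0.1173. Entropy rate H' = pi_0*H(p01) + pi_1*H(p10) = 0.8827*0.4092 + 0.1173*0.9601 = 0.4738

0.4738 bits/symbol


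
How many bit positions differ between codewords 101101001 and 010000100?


Count differing positions: ^ ^ ^ ^ . ^ ^ . ^ = 7 differences

7


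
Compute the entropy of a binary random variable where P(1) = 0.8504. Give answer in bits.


H = -p*log2(p) - (1-p)*log2(1-p). -0.8504*log2(0.8504) = 0.198812; -0.1496*log2(0.1496) = 0.410026. H = 0.198812 + 0.410026 = 0.6088

0.6088 bits


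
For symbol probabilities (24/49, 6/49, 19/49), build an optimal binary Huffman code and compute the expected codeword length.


Huffman construction (repeatedly merge the two least-probable nodes; each merge adds 1 bit to every symbol beneath it): 6/49 + 19/49 = 25/49; 24/49 + 25/49 = 1. Resulting codeword lengths (in the order the probabilities were given): (1, 2, 2). L_avg = sum(p_i * l_i) = 24/49*1 + 6/49*2 + 19/49*2 = 74/49 = 1.5102

1.5102 bits


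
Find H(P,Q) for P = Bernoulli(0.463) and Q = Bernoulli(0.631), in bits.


H(P,Q) = -p*log2(q) - (1-p)*log2(1-q). -0.463*log2(0.631) = 0.307565; -0.537*log2(0.369) = 0.772371. H(P,Q) = 0.307565 + 0.772371 = 1.0799

1.0799 bits


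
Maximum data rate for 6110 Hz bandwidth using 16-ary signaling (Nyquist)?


Rate = 2 * B * log2(M) = 2 * 6110 * 4.0 = 48880.0

48880.0 bps


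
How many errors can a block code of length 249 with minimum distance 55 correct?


Correction capability = floor((d-1)/2) = floor((55-1)/2) = 27

27 errors


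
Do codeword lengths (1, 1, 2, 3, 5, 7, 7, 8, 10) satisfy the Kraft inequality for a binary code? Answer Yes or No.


Kraft sum = sum(2^(-l_i)) = 1.4268, need <= 1. Result: violated (a binary prefix-free code with these lengths cannot exist)

No


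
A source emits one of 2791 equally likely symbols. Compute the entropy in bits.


H = log2(n) = log2(2791) = 11.4466

11.4466 bits


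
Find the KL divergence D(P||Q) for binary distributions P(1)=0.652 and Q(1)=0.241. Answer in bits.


KL = p*log2(p/q) + (1-p)*log2((1-p)/(1-q)) = 0.652*log2(0.652/0.241) + 0.348*log2(0.348/0.759) = 0.5447

0.5447 bits


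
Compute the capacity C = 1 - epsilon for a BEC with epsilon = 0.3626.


C = 1 - epsilon = 1 - 0.3626 = 0.6374

0.6374 bits


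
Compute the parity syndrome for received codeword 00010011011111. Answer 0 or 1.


Syndrome = XOR of all bits = 0 XOR 0 XOR 0 XOR 1 XOR 0 XOR 0 XOR 1 XOR 1 XOR 0 XOR 1 XOR 1 XOR 1 XOR 1 XOR 1 = 0

0


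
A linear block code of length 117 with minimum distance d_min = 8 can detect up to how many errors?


Detection capability = d_min - 1 = 8 - 1 = 7

7 errors


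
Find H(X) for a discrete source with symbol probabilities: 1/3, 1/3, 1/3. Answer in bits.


H = -sum(p_i * log2(p_i)). Terms: -(1/3)*log2(1/3) = 0.528321; -(1/3)*log2(1/3) = 0.528321; -(1/3)*log2(1/3) = 0.528321. H = 0.528321 + 0.528321 + 0.528321 = 1.585

1.585 bits


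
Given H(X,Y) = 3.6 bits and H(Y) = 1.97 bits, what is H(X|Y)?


H(X|Y) = H(X,Y) - H(Y) = 3.6 - 1.97 = 1.63

1.63 bits


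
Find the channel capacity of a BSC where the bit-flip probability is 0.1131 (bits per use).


H(p) = -p*log2(p) - (1-p)*log2(1-p) = -0.1131*log2(0.1131) - 0.8869*log2(0.8869) = 0.355624 + 0.153573 = 0.5092. C = 1 - H(p) = 1 - 0.5092 = 0.4908

0.4908 bits


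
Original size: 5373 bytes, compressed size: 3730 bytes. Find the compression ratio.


Ratio = original / compressed = 5373 / 3730 = 1.4405

1.4405


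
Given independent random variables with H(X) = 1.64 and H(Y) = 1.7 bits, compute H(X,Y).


For independent variables, H(X,Y) = H(X) + H(Y) = 1.64 + 1.7 = 3.34

3.34 bits


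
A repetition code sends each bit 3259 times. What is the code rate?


Rate = k/n = 1/3259

1/3259


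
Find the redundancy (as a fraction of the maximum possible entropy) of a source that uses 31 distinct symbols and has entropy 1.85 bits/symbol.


H_max = log2(K) = log2(31) = 4.9542 bits/symbol. Redundancy = 1 - H/H_max = 1 - 1.85/4.9542 = 1 - 0.3734 = 0.6266

0.6266


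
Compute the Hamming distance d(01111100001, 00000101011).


Count differing positions: . ^ ^ ^ ^ . . ^ . ^ . = 6 differences

6


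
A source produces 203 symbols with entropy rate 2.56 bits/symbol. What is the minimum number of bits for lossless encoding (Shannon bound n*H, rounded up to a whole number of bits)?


Minimum bits >= n * H = 203 * 2.56 = 519.68, rounded up to a whole number of bits = 520

520 bits


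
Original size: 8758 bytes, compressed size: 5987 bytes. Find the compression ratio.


Ratio = original / compressed = 8758 / 5987 = 1.4628

1.4628


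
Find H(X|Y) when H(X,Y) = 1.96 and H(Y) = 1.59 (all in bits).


H(X|Y) = H(X,Y) - H(Y) = 1.96 - 1.59 = 0.37

0.37 bits


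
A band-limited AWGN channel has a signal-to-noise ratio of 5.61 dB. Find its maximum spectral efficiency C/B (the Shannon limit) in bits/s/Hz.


SNR_linear = 10^(5.61/10) = 3.6392; C/B = log2(1 + SNR_linear) = log2(1 + 3.6392) = 2.2139

2.2139 bits/s/Hz


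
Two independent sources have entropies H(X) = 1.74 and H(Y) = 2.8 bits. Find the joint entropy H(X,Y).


For independent variables, H(X,Y) = H(X) + H(Y) = 1.74 + 2.8 = 4.54

4.54 bits


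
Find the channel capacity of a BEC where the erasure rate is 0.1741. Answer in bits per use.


C = 1 - epsilon = 1 - 0.1741 = 0.8259

0.8259 bits


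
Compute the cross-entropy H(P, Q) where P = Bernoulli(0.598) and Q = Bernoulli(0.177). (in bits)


H(P,Q) = -p*log2(q) - (1-p)*log2(1-q). -0.598*log2(0.177) = 1.493911; -0.402*log2(0.823) = 0.112976. H(P,Q) = 1.493911 + 0.112976 = 1.6069

1.6069 bits


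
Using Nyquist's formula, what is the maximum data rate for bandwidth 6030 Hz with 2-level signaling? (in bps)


Rate = 2 * B * log2(M) = 2 * 6030 * 1.0 = 12060.0

12060.0 bps


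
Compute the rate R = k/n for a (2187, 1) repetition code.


Rate = k/n = 1/2187

1/2187


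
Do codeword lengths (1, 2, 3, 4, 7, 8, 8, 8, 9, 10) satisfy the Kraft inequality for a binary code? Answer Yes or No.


Kraft sum = sum(2^(-l_i)) = 0.96, need <= 1. Result: satisfied (a binary prefix-free code with these lengths exists)

Yes


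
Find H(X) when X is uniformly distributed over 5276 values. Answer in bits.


H = log2(n) = log2(5276) = 12.3652

12.3652 bits


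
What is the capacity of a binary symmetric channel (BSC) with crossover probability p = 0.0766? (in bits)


H(p) = -p*log2(p) - (1-p)*log2(1-p) = -0.0766*log2(0.0766) - 0.9234*log2(0.9234) = 0.283919 + 0.106165 = 0.3901. C = 1 - H(p) = 1 - 0.3901 = 0.6099

0.6099 bits


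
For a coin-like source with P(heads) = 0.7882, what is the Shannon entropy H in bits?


H = -p*log2(p) - (1-p)*log2(1-p). -0.7882*log2(0.7882) = 0.270641; -0.2118*log2(0.2118) = 0.474268. H = 0.270641 + 0.474268 = 0.7449

0.7449 bits


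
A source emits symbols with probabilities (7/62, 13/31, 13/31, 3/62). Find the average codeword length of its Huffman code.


Huffman construction (repeatedly merge the two least-probable nodes; each merge adds 1 bit to every symbol beneath it): 3/62 + 7/62 = 5/31; 5/31 + 13/31 = 18/31; 13/31 + 18/31 = 1. Resulting codeword lengths (in the order the probabilities were given): (3, 2, 1, 3). L_avg = sum(p_i * l_i) = 7/62*3 + 13/31*2 + 13/31*1 + 3/62*3 = 54/31 = 1.7419

1.7419 bits


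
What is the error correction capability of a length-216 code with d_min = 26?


Correction capability = floor((d-1)/2) = floor((26-1)/2) = 12

12 errors


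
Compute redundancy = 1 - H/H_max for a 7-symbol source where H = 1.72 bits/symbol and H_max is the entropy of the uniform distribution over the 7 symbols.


H_max = log2(K) = log2(7) = 2.8074 bits/symbol. Redundancy = 1 - H/H_max = 1 - 1.72/2.8074 = 1 - 0.6127 = 0.3873

0.3873


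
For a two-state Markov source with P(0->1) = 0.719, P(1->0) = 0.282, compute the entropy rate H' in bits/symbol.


Stationary distribution: pi_0 = p10/(p01+p10) = 0.2817, pi_1 = 0.7183. Entropy rate H' = pi_0*H(p01) + pi_1*H(p10) = 0.2817*0.8568 + 0.7183*0.8582 = 0.8578

0.8578 bits/symbol


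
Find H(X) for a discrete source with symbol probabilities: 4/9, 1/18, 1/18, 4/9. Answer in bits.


H = -sum(p_i * log2(p_i)). Terms: -(4/9)*log2(4/9) = 0.519967; -(1/18)*log2(1/18) = 0.231663; -(1/18)*log2(1/18) = 0.231663; -(4/9)*log2(4/9) = 0.519967. H = 0.519967 + 0.231663 + 0.231663 + 0.519967 = 1.5033

1.5033 bits


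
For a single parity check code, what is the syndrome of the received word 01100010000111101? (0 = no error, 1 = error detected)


Syndrome = XOR of all bits = 0 XOR 1 XOR 1 XOR 0 XOR 0 XOR 0 XOR 1 XOR 0 XOR 0 XOR 0 XOR 0 XOR 1 XOR 1 XOR 1 XOR 1 XOR 0 XOR 1 = 0

0


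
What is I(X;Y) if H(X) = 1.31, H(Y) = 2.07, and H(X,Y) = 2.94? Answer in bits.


I(X;Y) = H(X) + H(Y) - H(X,Y) = 1.31 + 2.07 - 2.94 = 0.44

0.44 bits


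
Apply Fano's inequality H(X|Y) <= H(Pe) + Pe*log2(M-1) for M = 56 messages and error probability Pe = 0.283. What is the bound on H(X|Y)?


H(Pe) = -Pe*log2(Pe) - (1-Pe)*log2(1-Pe) = -0.283*log2(0.283) - 0.717*log2(0.717) = 0.515379 + 0.344128 = 0.8595. Pe*log2(M-1) = 0.283*log2(55) = 1.636125. Bound = H(Pe) + Pe*log2(M-1) = 0.515379 + 0.344128 + 1.636125 = 2.4956

2.4956 bits


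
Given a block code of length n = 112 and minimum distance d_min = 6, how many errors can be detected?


Detection capability = d_min - 1 = 6 - 1 = 5

5 errors


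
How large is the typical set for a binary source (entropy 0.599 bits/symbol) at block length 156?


log2|A_typical| = nH = 156 * 0.599 = 93.444, so |A_typical| ~ 2^93.444 = 1.347e+28

1.347e+28


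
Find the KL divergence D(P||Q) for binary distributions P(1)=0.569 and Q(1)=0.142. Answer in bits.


KL = p*log2(p/q) + (1-p)*log2((1-p)/(1-q)) = 0.569*log2(0.569/0.142) + 0.431*log2(0.431/0.858) = 0.7113

0.7113 bits


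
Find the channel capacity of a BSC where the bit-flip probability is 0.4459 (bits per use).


H(p) = -p*log2(p) - (1-p)*log2(1-p) = -0.4459*log2(0.4459) - 0.5541*log2(0.5541) = 0.519566 + 0.471972 = 0.9915. C = 1 - H(p) = 1 - 0.9915 = 0.0085

0.0085 bits


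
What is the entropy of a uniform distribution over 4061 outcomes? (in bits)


H = log2(n) = log2(4061) = 11.9876

11.9876 bits


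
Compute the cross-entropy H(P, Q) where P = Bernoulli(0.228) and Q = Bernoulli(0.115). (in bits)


H(P,Q) = -p*log2(q) - (1-p)*log2(1-q). -0.228*log2(0.115) = 0.711427; -0.772*log2(0.885) = 0.136065. H(P,Q) = 0.711427 + 0.136065 = 0.8475

0.8475 bits


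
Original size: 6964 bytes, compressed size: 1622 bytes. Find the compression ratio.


Ratio = original / compressed = 6964 / 1622 = 4.2935

4.2935


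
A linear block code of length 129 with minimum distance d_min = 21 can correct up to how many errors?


Correction capability = floor((d-1)/2) = floor((21-1)/2) = 10

10 errors


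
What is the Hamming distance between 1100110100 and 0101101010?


Count differing positions: ^ . . ^ . ^ ^ ^ ^ . = 6 differences

6


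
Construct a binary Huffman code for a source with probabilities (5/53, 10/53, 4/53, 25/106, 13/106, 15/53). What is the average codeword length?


Huffman construction (repeatedly merge the two least-probable nodes; each merge adds 1 bit to every symbol beneath it): 4/53 + 5/53 = 9/53; 13/106 + 9/53 = 31/106; 10/53 + 25/106 = 45/106; 15/53 + 31/106 = 61/106; 45/106 + 61/106 = 1. Resulting codeword lengths (in the order the probabilities were given): (4, 2, 4, 2, 3, 2). L_avg = sum(p_i * l_i) = 5/53*4 + 10/53*2 + 4/53*4 + 25/106*2 + 13/106*3 + 15/53*2 = 261/106 = 2.4623

2.4623 bits


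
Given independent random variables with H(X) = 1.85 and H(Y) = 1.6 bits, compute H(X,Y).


For independent variables, H(X,Y) = H(X) + H(Y) = 1.85 + 1.6 = 3.45

3.45 bits


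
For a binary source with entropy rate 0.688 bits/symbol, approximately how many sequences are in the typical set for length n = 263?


log2|A_typical| = nH = 263 * 0.688 = 180.944, so |A_typical| ~ 2^180.944 = 2.948e+54

2.948e+54


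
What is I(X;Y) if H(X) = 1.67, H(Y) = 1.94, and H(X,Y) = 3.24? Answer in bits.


I(X;Y) = H(X) + H(Y) - H(X,Y) = 1.67 + 1.94 - 3.24 = 0.37

0.37 bits


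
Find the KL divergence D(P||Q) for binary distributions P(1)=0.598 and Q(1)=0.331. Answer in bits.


KL = p*log2(p/q) + (1-p)*log2((1-p)/(1-q)) = 0.598*log2(0.598/0.331) + 0.402*log2(0.402/0.669) = 0.2149

0.2149 bits
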